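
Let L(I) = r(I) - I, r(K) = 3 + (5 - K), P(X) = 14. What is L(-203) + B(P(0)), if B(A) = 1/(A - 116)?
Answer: 42227/102 ≈ 413.99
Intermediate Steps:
r(K) = 8 - K
B(A) = 1/(-116 + A)
L(I) = 8 - 2*I (L(I) = (8 - I) - I = 8 - 2*I)
L(-203) + B(P(0)) = (8 - 2*(-203)) + 1/(-116 + 14) = (8 + 406) + 1/(-102) = 414 - 1/102 = 42227/102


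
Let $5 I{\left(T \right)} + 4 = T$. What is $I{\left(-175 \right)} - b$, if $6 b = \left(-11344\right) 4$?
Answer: $\frac{112903}{15} \approx 7526.9$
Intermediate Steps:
$I{\left(T \right)} = - \frac{4}{5} + \frac{T}{5}$
$b = - \frac{22688}{3}$ ($b = \frac{\left(-11344\right) 4}{6} = \frac{1}{6} \left(-45376\right) = - \frac{22688}{3} \approx -7562.7$)
$I{\left(-175 \right)} - b = \left(- \frac{4}{5} + \frac{1}{5} \left(-175\right)\right) - - \frac{22688}{3} = \left(- \frac{4}{5} - 35\right) + \frac{22688}{3} = - \frac{179}{5} + \frac{22688}{3} = \frac{112903}{15}$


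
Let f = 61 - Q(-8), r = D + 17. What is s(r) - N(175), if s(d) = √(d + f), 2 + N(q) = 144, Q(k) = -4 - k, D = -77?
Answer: -142 + I*√3 ≈ -142.0 + 1.732*I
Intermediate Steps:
N(q) = 142 (N(q) = -2 + 144 = 142)
r = -60 (r = -77 + 17 = -60)
f = 57 (f = 61 - (-4 - 1*(-8)) = 61 - (-4 + 8) = 61 - 1*4 = 61 - 4 = 57)
s(d) = √(57 + d) (s(d) = √(d + 57) = √(57 + d))
s(r) - N(175) = √(57 - 60) - 1*142 = √(-3) - 142 = I*√3 - 142 = -142 + I*√3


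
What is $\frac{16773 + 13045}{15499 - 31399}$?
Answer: $- \frac{14909}{7950} \approx -1.8753$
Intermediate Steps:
$\frac{16773 + 13045}{15499 - 31399} = \frac{29818}{-15900} = 29818 \left(- \frac{1}{15900}\right) = - \frac{14909}{7950}$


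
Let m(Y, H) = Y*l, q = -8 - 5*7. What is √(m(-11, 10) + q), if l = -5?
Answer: 2*√3 ≈ 3.4641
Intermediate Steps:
q = -43 (q = -8 - 35 = -43)
m(Y, H) = -5*Y (m(Y, H) = Y*(-5) = -5*Y)
√(m(-11, 10) + q) = √(-5*(-11) - 43) = √(55 - 43) = √12 = 2*√3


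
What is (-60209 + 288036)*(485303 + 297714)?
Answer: 178392414059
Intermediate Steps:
(-60209 + 288036)*(485303 + 297714) = 227827*783017 = 178392414059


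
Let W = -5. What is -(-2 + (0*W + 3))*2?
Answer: -2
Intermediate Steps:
-(-2 + (0*W + 3))*2 = -(-2 + (0*(-5) + 3))*2 = -(-2 + (0 + 3))*2 = -(-2 + 3)*2 = -1*1*2 = -1*2 = -2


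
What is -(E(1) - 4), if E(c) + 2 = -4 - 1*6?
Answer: 16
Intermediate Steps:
E(c) = -12 (E(c) = -2 + (-4 - 1*6) = -2 + (-4 - 6) = -2 - 10 = -12)
-(E(1) - 4) = -(-12 - 4) = -1*(-16) = 16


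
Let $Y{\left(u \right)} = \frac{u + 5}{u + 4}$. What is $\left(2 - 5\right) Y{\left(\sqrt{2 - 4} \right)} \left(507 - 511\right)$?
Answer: $\frac{44}{3} - \frac{2 i \sqrt{2}}{3} \approx 14.667 - 0.94281 i$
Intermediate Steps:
$Y{\left(u \right)} = \frac{5 + u}{4 + u}$
$\left(2 - 5\right) Y{\left(\sqrt{2 - 4} \right)} \left(507 - 511\right) = \left(2 - 5\right) \frac{5 + \sqrt{2 - 4}}{4 + \sqrt{2 - 4}} \left(507 - 511\right) = - 3 \frac{5 + \sqrt{-2}}{4 + \sqrt{-2}} \left(-4\right) = - 3 \frac{5 + i \sqrt{2}}{4 + i \sqrt{2}} \left(-4\right) = - \frac{3 \left(5 + i \sqrt{2}\right)}{4 + i \sqrt{2}} \left(-4\right) = \frac{12 \left(5 + i \sqrt{2}\right)}{4 + i \sqrt{2}}$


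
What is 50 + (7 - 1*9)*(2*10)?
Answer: 10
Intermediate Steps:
50 + (7 - 1*9)*(2*10) = 50 + (7 - 9)*20 = 50 - 2*20 = 50 - 40 = 10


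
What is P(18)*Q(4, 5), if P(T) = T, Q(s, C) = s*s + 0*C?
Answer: 288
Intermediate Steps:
Q(s, C) = s**2 (Q(s, C) = s**2 + 0 = s**2)
P(18)*Q(4, 5) = 18*4**2 = 18*16 = 288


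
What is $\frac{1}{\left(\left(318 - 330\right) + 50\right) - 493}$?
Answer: $- \frac{1}{455} \approx -0.0021978$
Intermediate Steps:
$\frac{1}{\left(\left(318 - 330\right) + 50\right) - 493} = \frac{1}{\left(-12 + 50\right) - 493} = \frac{1}{38 - 493} = \frac{1}{-455} = - \frac{1}{455}$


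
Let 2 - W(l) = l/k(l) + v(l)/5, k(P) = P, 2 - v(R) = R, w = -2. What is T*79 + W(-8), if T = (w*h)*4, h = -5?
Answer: 3159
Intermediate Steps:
v(R) = 2 - R
T = 40 (T = -2*(-5)*4 = 10*4 = 40)
W(l) = ⅗ + l/5 (W(l) = 2 - (l/l + (2 - l)/5) = 2 - (1 + (2 - l)*(⅕)) = 2 - (1 + (⅖ - l/5)) = 2 - (7/5 - l/5) = 2 + (-7/5 + l/5) = ⅗ + l/5)
T*79 + W(-8) = 40*79 + (⅗ + (⅕)*(-8)) = 3160 + (⅗ - 8/5) = 3160 - 1 = 3159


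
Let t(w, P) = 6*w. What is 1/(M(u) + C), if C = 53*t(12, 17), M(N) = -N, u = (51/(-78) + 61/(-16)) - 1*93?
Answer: 208/814001 ≈ 0.00025553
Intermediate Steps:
u = -20273/208 (u = (51*(-1/78) + 61*(-1/16)) - 93 = (-17/26 - 61/16) - 93 = -929/208 - 93 = -20273/208 ≈ -97.466)
C = 3816 (C = 53*(6*12) = 53*72 = 3816)
1/(M(u) + C) = 1/(-1*(-20273/208) + 3816) = 1/(20273/208 + 3816) = 1/(814001/208) = 208/814001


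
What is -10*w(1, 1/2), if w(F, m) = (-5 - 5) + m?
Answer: 95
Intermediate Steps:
w(F, m) = -10 + m
-10*w(1, 1/2) = -10*(-10 + 1/2) = -10*(-10 + ½) = -10*(-19/2) = 95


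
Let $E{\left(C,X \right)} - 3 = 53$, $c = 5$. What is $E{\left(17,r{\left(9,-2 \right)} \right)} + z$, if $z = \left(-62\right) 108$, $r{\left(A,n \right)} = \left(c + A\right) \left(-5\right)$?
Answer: $-6640$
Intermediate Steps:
$r{\left(A,n \right)} = -25 - 5 A$ ($r{\left(A,n \right)} = \left(5 + A\right) \left(-5\right) = -25 - 5 A$)
$E{\left(C,X \right)} = 56$ ($E{\left(C,X \right)} = 3 + 53 = 56$)
$z = -6696$
$E{\left(17,r{\left(9,-2 \right)} \right)} + z = 56 - 6696 = -6640$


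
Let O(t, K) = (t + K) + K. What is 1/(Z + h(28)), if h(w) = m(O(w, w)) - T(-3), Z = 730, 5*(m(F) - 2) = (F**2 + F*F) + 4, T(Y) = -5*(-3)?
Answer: 5/17701 ≈ 0.00028247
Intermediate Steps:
O(t, K) = t + 2*K (O(t, K) = (K + t) + K = t + 2*K)
T(Y) = 15
m(F) = 14/5 + 2*F**2/5 (m(F) = 2 + ((F**2 + F*F) + 4)/5 = 2 + ((F**2 + F**2) + 4)/5 = 2 + (2*F**2 + 4)/5 = 2 + (4 + 2*F**2)/5 = 2 + (4/5 + 2*F**2/5) = 14/5 + 2*F**2/5)
h(w) = -61/5 + 18*w**2/5 (h(w) = (14/5 + 2*(w + 2*w)**2/5) - 1*15 = (14/5 + 2*(3*w)**2/5) - 15 = (14/5 + 2*(9*w**2)/5) - 15 = (14/5 + 18*w**2/5) - 15 = -61/5 + 18*w**2/5)
1/(Z + h(28)) = 1/(730 + (-61/5 + (18/5)*28**2)) = 1/(730 + (-61/5 + (18/5)*784)) = 1/(730 + (-61/5 + 14112/5)) = 1/(730 + 14051/5) = 1/(17701/5) = 5/17701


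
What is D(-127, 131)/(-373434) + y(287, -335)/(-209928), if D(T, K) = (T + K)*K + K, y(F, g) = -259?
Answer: -6797239/13065708792 ≈ -0.00052023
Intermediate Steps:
D(T, K) = K + K*(K + T) (D(T, K) = (K + T)*K + K = K*(K + T) + K = K + K*(K + T))
D(-127, 131)/(-373434) + y(287, -335)/(-209928) = (131*(1 + 131 - 127))/(-373434) - 259/(-209928) = (131*5)*(-1/373434) - 259*(-1/209928) = 655*(-1/373434) + 259/209928 = -655/373434 + 259/209928 = -6797239/13065708792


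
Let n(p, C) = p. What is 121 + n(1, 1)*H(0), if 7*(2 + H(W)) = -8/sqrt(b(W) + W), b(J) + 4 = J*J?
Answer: 119 + 4*I/7 ≈ 119.0 + 0.57143*I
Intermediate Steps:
b(J) = -4 + J**2 (b(J) = -4 + J*J = -4 + J**2)
H(W) = -2 - 8/(7*sqrt(-4 + W + W**2)) (H(W) = -2 + (-8/sqrt((-4 + W**2) + W))/7 = -2 + (-8/sqrt(-4 + W + W**2))/7 = -2 - 8/(7*sqrt(-4 + W + W**2)))
121 + n(1, 1)*H(0) = 121 + 1*(-2 - 8/(7*sqrt(-4 + 0 + 0**2))) = 121 + 1*(-2 - 8/(7*sqrt(-4 + 0 + 0))) = 121 + 1*(-2 - (-4)*I/7) = 121 + 1*(-2 + 4*I/7) = 121 + (-2 + 4*I/7) = 119 + 4*I/7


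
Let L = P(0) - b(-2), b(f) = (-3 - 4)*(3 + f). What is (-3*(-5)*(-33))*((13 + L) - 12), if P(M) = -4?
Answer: -1980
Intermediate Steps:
b(f) = -21 - 7*f (b(f) = -7*(3 + f) = -21 - 7*f)
L = 3 (L = -4 - (-21 - 7*(-2)) = -4 - (-21 + 14) = -4 - 1*(-7) = -4 + 7 = 3)
(-3*(-5)*(-33))*((13 + L) - 12) = (-3*(-5)*(-33))*((13 + 3) - 12) = (15*(-33))*(16 - 12) = -495*4 = -1980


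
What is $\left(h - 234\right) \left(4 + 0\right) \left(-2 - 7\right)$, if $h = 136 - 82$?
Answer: $6480$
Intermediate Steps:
$h = 54$ ($h = 136 - 82 = 54$)
$\left(h - 234\right) \left(4 + 0\right) \left(-2 - 7\right) = \left(54 - 234\right) \left(4 + 0\right) \left(-2 - 7\right) = - 180 \cdot 4 \left(-9\right) = \left(-180\right) \left(-36\right) = 6480$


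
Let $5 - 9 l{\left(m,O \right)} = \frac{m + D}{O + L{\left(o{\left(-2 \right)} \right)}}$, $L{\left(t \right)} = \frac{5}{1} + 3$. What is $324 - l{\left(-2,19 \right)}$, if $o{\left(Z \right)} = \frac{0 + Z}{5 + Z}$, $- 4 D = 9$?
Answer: $\frac{314371}{972} \approx 323.43$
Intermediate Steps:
$D = - \frac{9}{4}$ ($D = \left(- \frac{1}{4}\right) 9 = - \frac{9}{4} \approx -2.25$)
$o{\left(Z \right)} = \frac{Z}{5 + Z}$
$L{\left(t \right)} = 8$ ($L{\left(t \right)} = 5 \cdot 1 + 3 = 5 + 3 = 8$)
$l{\left(m,O \right)} = \frac{5}{9} - \frac{- \frac{9}{4} + m}{9 \left(8 + O\right)}$ ($l{\left(m,O \right)} = \frac{5}{9} - \frac{\left(m - \frac{9}{4}\right) \frac{1}{O + 8}}{9} = \frac{5}{9} - \frac{\left(- \frac{9}{4} + m\right) \frac{1}{8 + O}}{9} = \frac{5}{9} - \frac{\frac{1}{8 + O} \left(- \frac{9}{4} + m\right)}{9} = \frac{5}{9} - \frac{- \frac{9}{4} + m}{9 \left(8 + O\right)}$)
$324 - l{\left(-2,19 \right)} = 324 - \frac{169 - -8 + 20 \cdot 19}{36 \left(8 + 19\right)} = 324 - \frac{169 + 8 + 380}{36 \cdot 27} = 324 - \frac{1}{36} \cdot \frac{1}{27} \cdot 557 = 324 - \frac{557}{972} = \frac{314371}{972}$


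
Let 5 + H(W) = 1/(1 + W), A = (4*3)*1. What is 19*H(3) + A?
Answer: -313/4 ≈ -78.250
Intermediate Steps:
A = 12 (A = 12*1 = 12)
H(W) = -5 + 1/(1 + W)
19*H(3) + A = 19*((-4 - 5*3)/(1 + 3)) + 12 = 19*((-4 - 15)/4) + 12 = 19*((¼)*(-19)) + 12 = 19*(-19/4) + 12 = -361/4 + 12 = -313/4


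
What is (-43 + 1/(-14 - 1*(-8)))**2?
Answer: 67081/36 ≈ 1863.4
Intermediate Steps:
(-43 + 1/(-14 - 1*(-8)))**2 = (-43 + 1/(-14 + 8))**2 = (-43 + 1/(-6))**2 = (-43 - 1/6)**2 = (-259/6)**2 = 67081/36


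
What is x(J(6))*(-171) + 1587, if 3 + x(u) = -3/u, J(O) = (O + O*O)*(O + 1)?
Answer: 205971/98 ≈ 2101.7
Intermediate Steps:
J(O) = (1 + O)*(O + O²) (J(O) = (O + O²)*(1 + O) = (1 + O)*(O + O²))
x(u) = -3 - 3/u
x(J(6))*(-171) + 1587 = (-3 - 3*1/(6*(1 + 6² + 2*6)))*(-171) + 1587 = (-3 - 3*1/(6*(1 + 36 + 12)))*(-171) + 1587 = (-3 - 3/(6*49))*(-171) + 1587 = (-3 - 3/294)*(-171) + 1587 = (-3 - 3*1/294)*(-171) + 1587 = (-3 - 1/98)*(-171) + 1587 = -295/98*(-171) + 1587 = 50445/98 + 1587 = 205971/98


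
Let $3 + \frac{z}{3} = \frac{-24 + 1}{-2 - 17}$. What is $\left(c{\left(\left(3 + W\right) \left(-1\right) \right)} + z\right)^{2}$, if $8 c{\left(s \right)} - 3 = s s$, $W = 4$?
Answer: $\frac{1849}{1444} \approx 1.2805$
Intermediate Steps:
$z = - \frac{102}{19}$ ($z = -9 + 3 \frac{-24 + 1}{-2 - 17} = -9 + 3 \left(- \frac{23}{-19}\right) = -9 + 3 \left(\left(-23\right) \left(- \frac{1}{19}\right)\right) = -9 + 3 \cdot \frac{23}{19} = -9 + \frac{69}{19} = - \frac{102}{19} \approx -5.3684$)
$c{\left(s \right)} = \frac{3}{8} + \frac{s^{2}}{8}$ ($c{\left(s \right)} = \frac{3}{8} + \frac{s s}{8} = \frac{3}{8} + \frac{s^{2}}{8}$)
$\left(c{\left(\left(3 + W\right) \left(-1\right) \right)} + z\right)^{2} = \left(\left(\frac{3}{8} + \frac{\left(\left(3 + 4\right) \left(-1\right)\right)^{2}}{8}\right) - \frac{102}{19}\right)^{2} = \left(\left(\frac{3}{8} + \frac{\left(7 \left(-1\right)\right)^{2}}{8}\right) - \frac{102}{19}\right)^{2} = \left(\left(\frac{3}{8} + \frac{\left(-7\right)^{2}}{8}\right) - \frac{102}{19}\right)^{2} = \left(\left(\frac{3}{8} + \frac{1}{8} \cdot 49\right) - \frac{102}{19}\right)^{2} = \left(\left(\frac{3}{8} + \frac{49}{8}\right) - \frac{102}{19}\right)^{2} = \left(\frac{13}{2} - \frac{102}{19}\right)^{2} = \left(\frac{43}{38}\right)^{2} = \frac{1849}{1444}$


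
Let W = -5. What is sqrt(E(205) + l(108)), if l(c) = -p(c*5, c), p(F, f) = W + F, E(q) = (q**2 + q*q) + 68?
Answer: 3*sqrt(9287) ≈ 289.11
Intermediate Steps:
E(q) = 68 + 2*q**2 (E(q) = (q**2 + q**2) + 68 = 2*q**2 + 68 = 68 + 2*q**2)
p(F, f) = -5 + F
l(c) = 5 - 5*c (l(c) = -(-5 + c*5) = -(-5 + 5*c) = 5 - 5*c)
sqrt(E(205) + l(108)) = sqrt((68 + 2*205**2) + (5 - 5*108)) = sqrt((68 + 2*42025) + (5 - 540)) = sqrt((68 + 84050) - 535) = sqrt(84118 - 535) = sqrt(83583) = 3*sqrt(9287)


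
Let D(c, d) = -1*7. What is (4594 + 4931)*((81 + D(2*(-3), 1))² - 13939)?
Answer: -80610075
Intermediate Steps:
D(c, d) = -7
(4594 + 4931)*((81 + D(2*(-3), 1))² - 13939) = (4594 + 4931)*((81 - 7)² - 13939) = 9525*(74² - 13939) = 9525*(5476 - 13939) = 9525*(-8463) = -80610075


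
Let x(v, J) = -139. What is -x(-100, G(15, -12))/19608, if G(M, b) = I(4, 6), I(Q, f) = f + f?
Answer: 139/19608 ≈ 0.0070889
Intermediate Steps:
I(Q, f) = 2*f
G(M, b) = 12 (G(M, b) = 2*6 = 12)
-x(-100, G(15, -12))/19608 = -(-139)/19608 = -1*(-139/19608) = 139/19608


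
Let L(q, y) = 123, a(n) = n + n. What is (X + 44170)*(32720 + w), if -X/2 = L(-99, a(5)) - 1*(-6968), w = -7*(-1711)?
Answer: 1340373636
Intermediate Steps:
a(n) = 2*n
w = 11977
X = -14182 (X = -2*(123 - 1*(-6968)) = -2*(123 + 6968) = -2*7091 = -14182)
(X + 44170)*(32720 + w) = (-14182 + 44170)*(32720 + 11977) = 29988*44697 = 1340373636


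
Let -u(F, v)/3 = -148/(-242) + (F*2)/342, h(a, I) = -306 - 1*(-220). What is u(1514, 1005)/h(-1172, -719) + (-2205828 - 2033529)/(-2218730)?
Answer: 1474537261367/658010974830 ≈ 2.2409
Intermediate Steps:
h(a, I) = -86 (h(a, I) = -306 + 220 = -86)
u(F, v) = -222/121 - F/57 (u(F, v) = -3*(-148/(-242) + (F*2)/342) = -3*(-148*(-1/242) + (2*F)*(1/342)) = -3*(74/121 + F/171) = -222/121 - F/57)
u(1514, 1005)/h(-1172, -719) + (-2205828 - 2033529)/(-2218730) = (-222/121 - 1/57*1514)/(-86) + (-2205828 - 2033529)/(-2218730) = (-222/121 - 1514/57)*(-1/86) - 4239357*(-1/2218730) = -195848/6897*(-1/86) + 4239357/2218730 = 97924/296571 + 4239357/2218730 = 1474537261367/658010974830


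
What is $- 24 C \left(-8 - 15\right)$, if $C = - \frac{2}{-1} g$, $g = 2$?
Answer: $2208$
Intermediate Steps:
$C = 4$ ($C = - \frac{2}{-1} \cdot 2 = \left(-2\right) \left(-1\right) 2 = 2 \cdot 2 = 4$)
$- 24 C \left(-8 - 15\right) = \left(-24\right) 4 \left(-8 - 15\right) = - 96 \left(-8 - 15\right) = \left(-96\right) \left(-23\right) = 2208$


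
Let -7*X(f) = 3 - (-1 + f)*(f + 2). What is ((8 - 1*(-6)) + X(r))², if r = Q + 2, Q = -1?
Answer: 9025/49 ≈ 184.18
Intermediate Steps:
r = 1 (r = -1 + 2 = 1)
X(f) = -3/7 + (-1 + f)*(2 + f)/7 (X(f) = -(3 - (-1 + f)*(f + 2))/7 = -(3 - (-1 + f)*(2 + f))/7 = -3/7 + (-1 + f)*(2 + f)/7)
((8 - 1*(-6)) + X(r))² = ((8 - 1*(-6)) + (-5/7 + (⅐)*1 + (⅐)*1²))² = ((8 + 6) + (-5/7 + ⅐ + (⅐)*1))² = (14 + (-5/7 + ⅐ + ⅐))² = (14 - 3/7)² = (95/7)² = 9025/49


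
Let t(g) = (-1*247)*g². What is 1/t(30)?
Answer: -1/222300 ≈ -4.4984e-6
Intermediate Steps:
t(g) = -247*g²
1/t(30) = 1/(-247*30²) = 1/(-247*900) = 1/(-222300) = -1/222300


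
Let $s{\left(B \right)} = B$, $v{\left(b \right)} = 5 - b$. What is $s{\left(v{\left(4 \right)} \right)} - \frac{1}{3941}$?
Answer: $\frac{3940}{3941} \approx 0.99975$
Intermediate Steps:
$s{\left(v{\left(4 \right)} \right)} - \frac{1}{3941} = \left(5 - 4\right) - \frac{1}{3941} = 1 - \frac{1}{3941} = \frac{3940}{3941}$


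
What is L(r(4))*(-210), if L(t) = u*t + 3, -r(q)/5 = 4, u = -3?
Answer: -13230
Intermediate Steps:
r(q) = -20 (r(q) = -5*4 = -20)
L(t) = 3 - 3*t (L(t) = -3*t + 3 = 3 - 3*t)
L(r(4))*(-210) = (3 - 3*(-20))*(-210) = (3 + 60)*(-210) = 63*(-210) = -13230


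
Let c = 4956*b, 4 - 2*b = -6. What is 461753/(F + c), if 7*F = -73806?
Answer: 3232271/99654 ≈ 32.435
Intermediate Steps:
b = 5 (b = 2 - ½*(-6) = 2 + 3 = 5)
F = -73806/7 (F = (⅐)*(-73806) = -73806/7 ≈ -10544.)
c = 24780 (c = 4956*5 = 24780)
461753/(F + c) = 461753/(-73806/7 + 24780) = 461753/(99654/7) = 461753*(7/99654) = 3232271/99654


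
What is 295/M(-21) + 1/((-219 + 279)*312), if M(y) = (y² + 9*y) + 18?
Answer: 61363/56160 ≈ 1.0926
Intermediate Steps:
M(y) = 18 + y² + 9*y
295/M(-21) + 1/((-219 + 279)*312) = 295/(18 + (-21)² + 9*(-21)) + 1/((-219 + 279)*312) = 295/(18 + 441 - 189) + (1/312)/60 = 295/270 + (1/60)*(1/312) = 295*(1/270) + 1/18720 = 59/54 + 1/18720 = 61363/56160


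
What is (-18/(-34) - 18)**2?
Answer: 88209/289 ≈ 305.22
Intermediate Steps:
(-18/(-34) - 18)**2 = (-18*(-1/34) - 18)**2 = (9/17 - 18)**2 = (-297/17)**2 = 88209/289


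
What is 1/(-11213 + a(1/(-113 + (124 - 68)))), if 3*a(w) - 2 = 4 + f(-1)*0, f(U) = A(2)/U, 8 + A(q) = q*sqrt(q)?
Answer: -1/11211 ≈ -8.9198e-5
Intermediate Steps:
A(q) = -8 + q**(3/2) (A(q) = -8 + q*sqrt(q) = -8 + q**(3/2))
f(U) = (-8 + 2*sqrt(2))/U (f(U) = (-8 + 2**(3/2))/U = (-8 + 2*sqrt(2))/U)
a(w) = 2 (a(w) = 2/3 + (4 + (2*(-4 + sqrt(2))/(-1))*0)/3 = 2/3 + (4 + (2*(-1)*(-4 + sqrt(2)))*0)/3 = 2/3 + (4 + (8 - 2*sqrt(2))*0)/3 = 2/3 + (4 + 0)/3 = 2/3 + (1/3)*4 = 2/3 + 4/3 = 2)
1/(-11213 + a(1/(-113 + (124 - 68)))) = 1/(-11213 + 2) = 1/(-11211) = -1/11211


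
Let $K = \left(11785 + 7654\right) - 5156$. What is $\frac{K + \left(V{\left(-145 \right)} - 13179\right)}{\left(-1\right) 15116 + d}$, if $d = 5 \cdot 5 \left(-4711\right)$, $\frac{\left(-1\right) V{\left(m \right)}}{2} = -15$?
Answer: $- \frac{378}{44297} \approx -0.0085333$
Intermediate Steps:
$V{\left(m \right)} = 30$ ($V{\left(m \right)} = \left(-2\right) \left(-15\right) = 30$)
$d = -117775$ ($d = 25 \left(-4711\right) = -117775$)
$K = 14283$ ($K = 19439 - 5156 = 14283$)
$\frac{K + \left(V{\left(-145 \right)} - 13179\right)}{\left(-1\right) 15116 + d} = \frac{14283 + \left(30 - 13179\right)}{\left(-1\right) 15116 - 117775} = \frac{14283 + \left(30 - 13179\right)}{-15116 - 117775} = \frac{14283 - 13149}{-132891} = 1134 \left(- \frac{1}{132891}\right) = - \frac{378}{44297}$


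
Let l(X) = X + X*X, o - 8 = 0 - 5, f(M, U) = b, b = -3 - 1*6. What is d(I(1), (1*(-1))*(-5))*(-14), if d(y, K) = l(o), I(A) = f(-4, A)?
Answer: -168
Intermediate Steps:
b = -9 (b = -3 - 6 = -9)
f(M, U) = -9
o = 3 (o = 8 + (0 - 5) = 8 - 5 = 3)
I(A) = -9
l(X) = X + X²
d(y, K) = 12 (d(y, K) = 3*(1 + 3) = 3*4 = 12)
d(I(1), (1*(-1))*(-5))*(-14) = 12*(-14) = -168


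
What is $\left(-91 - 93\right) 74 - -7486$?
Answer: $-6130$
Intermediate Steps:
$\left(-91 - 93\right) 74 - -7486 = \left(-184\right) 74 + \left(-17351 + 24837\right) = -13616 + 7486 = -6130$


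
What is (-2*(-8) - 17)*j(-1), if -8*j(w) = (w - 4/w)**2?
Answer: 9/8 ≈ 1.1250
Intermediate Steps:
j(w) = -(w - 4/w)**2/8
(-2*(-8) - 17)*j(-1) = (-2*(-8) - 17)*(-1/8*(-4 + (-1)**2)**2/(-1)**2) = (16 - 17)*(-1/8*1*(-4 + 1)**2) = -(-1)*(-3)**2/8 = -(-1)*9/8 = -1*(-9/8) = 9/8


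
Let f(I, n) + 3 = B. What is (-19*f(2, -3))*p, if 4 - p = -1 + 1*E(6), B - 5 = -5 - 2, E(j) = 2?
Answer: 285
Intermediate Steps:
B = -2 (B = 5 + (-5 - 2) = 5 - 7 = -2)
f(I, n) = -5 (f(I, n) = -3 - 2 = -5)
p = 3 (p = 4 - (-1 + 1*2) = 4 - (-1 + 2) = 4 - 1*1 = 4 - 1 = 3)
(-19*f(2, -3))*p = -19*(-5)*3 = 95*3 = 285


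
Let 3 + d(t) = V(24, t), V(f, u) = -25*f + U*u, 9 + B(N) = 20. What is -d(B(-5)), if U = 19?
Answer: 394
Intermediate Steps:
B(N) = 11 (B(N) = -9 + 20 = 11)
V(f, u) = -25*f + 19*u
d(t) = -603 + 19*t (d(t) = -3 + (-25*24 + 19*t) = -3 + (-600 + 19*t) = -603 + 19*t)
-d(B(-5)) = -(-603 + 19*11) = -(-603 + 209) = -1*(-394) = 394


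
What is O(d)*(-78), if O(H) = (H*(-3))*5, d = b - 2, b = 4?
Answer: 2340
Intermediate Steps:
d = 2 (d = 4 - 2 = 2)
O(H) = -15*H (O(H) = -3*H*5 = -15*H)
O(d)*(-78) = -15*2*(-78) = -30*(-78) = 2340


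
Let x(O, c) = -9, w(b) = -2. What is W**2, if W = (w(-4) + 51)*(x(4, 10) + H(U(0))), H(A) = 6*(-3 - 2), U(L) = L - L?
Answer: 3651921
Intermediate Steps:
U(L) = 0
H(A) = -30 (H(A) = 6*(-5) = -30)
W = -1911 (W = (-2 + 51)*(-9 - 30) = 49*(-39) = -1911)
W**2 = (-1911)**2 = 3651921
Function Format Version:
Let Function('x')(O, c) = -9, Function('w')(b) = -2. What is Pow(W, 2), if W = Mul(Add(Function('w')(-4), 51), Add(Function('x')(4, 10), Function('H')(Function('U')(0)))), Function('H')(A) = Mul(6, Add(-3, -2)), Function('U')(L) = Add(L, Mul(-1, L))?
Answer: 3651921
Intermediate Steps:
Function('U')(L) = 0
Function('H')(A) = -30 (Function('H')(A) = Mul(6, -5) = -30)
W = -1911 (W = Mul(Add(-2, 51), Add(-9, -30)) = Mul(49, -39) = -1911)
Pow(W, 2) = Pow(-1911, 2) = 3651921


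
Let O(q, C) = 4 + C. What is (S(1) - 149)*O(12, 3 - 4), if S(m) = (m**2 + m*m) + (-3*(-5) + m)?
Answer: -393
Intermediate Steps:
S(m) = 15 + m + 2*m**2 (S(m) = (m**2 + m**2) + (15 + m) = 2*m**2 + (15 + m) = 15 + m + 2*m**2)
(S(1) - 149)*O(12, 3 - 4) = ((15 + 1 + 2*1**2) - 149)*(4 + (3 - 4)) = ((15 + 1 + 2*1) - 149)*(4 - 1) = ((15 + 1 + 2) - 149)*3 = (18 - 149)*3 = -131*3 = -393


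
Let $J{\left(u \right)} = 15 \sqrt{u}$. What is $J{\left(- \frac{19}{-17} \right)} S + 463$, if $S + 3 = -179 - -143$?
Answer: $463 - \frac{585 \sqrt{323}}{17} \approx -155.46$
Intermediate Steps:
$S = -39$ ($S = -3 - 36 = -39$)
$J{\left(- \frac{19}{-17} \right)} S + 463 = 15 \sqrt{- \frac{19}{-17}} \left(-39\right) + 463 = 15 \sqrt{\left(-19\right) \left(- \frac{1}{17}\right)} \left(-39\right) + 463 = 15 \sqrt{\frac{19}{17}} \left(-39\right) + 463 = 15 \frac{\sqrt{323}}{17} \left(-39\right) + 463 = \frac{15 \sqrt{323}}{17} \left(-39\right) + 463 = - \frac{585 \sqrt{323}}{17} + 463 = 463 - \frac{585 \sqrt{323}}{17}$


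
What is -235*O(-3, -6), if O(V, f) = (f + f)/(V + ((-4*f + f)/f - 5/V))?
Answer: -8460/13 ≈ -650.77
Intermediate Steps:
O(V, f) = 2*f/(-3 + V - 5/V) (O(V, f) = (2*f)/(V + ((-3*f)/f - 5/V)) = (2*f)/(V + (-3 - 5/V)) = (2*f)/(-3 + V - 5/V) = 2*f/(-3 + V - 5/V))
-235*O(-3, -6) = -470*(-3)*(-6)/(-5 + (-3)² - 3*(-3)) = -470*(-3)*(-6)/(-5 + 9 + 9) = -470*(-3)*(-6)/13 = -235*36/13 = -8460/13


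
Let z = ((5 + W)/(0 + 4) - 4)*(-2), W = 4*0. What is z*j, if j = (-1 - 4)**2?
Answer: 275/2 ≈ 137.50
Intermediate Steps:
W = 0
j = 25 (j = (-5)**2 = 25)
z = 11/2 (z = ((5 + 0)/(0 + 4) - 4)*(-2) = (5/4 - 4)*(-2) = -11/4*(-2) = 11/2 ≈ 5.5000)
z*j = (11/2)*25 = 275/2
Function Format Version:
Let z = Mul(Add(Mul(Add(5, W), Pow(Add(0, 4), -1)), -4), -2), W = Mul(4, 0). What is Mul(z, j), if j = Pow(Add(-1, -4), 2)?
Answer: Rational(275, 2) ≈ 137.50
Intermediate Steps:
W = 0
j = 25 (j = Pow(-5, 2) = 25)
z = Rational(11, 2) (z = Mul(Add(Mul(Add(5, 0), Pow(Add(0, 4), -1)), -4), -2) = Mul(Add(Mul(5, Pow(4, -1)), -4), -2) = Mul(Add(Mul(5, Rational(1, 4)), -4), -2) = Mul(Add(Rational(5, 4), -4), -2) = Mul(Rational(-11, 4), -2) = Rational(11, 2) ≈ 5.5000)
Mul(z, j) = Mul(Rational(11, 2), 25) = Rational(275, 2)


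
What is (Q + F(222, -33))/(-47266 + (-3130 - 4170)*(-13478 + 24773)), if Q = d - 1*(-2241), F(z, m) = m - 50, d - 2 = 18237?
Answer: -20397/82500766 ≈ -0.00024723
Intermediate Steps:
d = 18239 (d = 2 + 18237 = 18239)
F(z, m) = -50 + m
Q = 20480 (Q = 18239 - 1*(-2241) = 18239 + 2241 = 20480)
(Q + F(222, -33))/(-47266 + (-3130 - 4170)*(-13478 + 24773)) = (20480 + (-50 - 33))/(-47266 + (-3130 - 4170)*(-13478 + 24773)) = (20480 - 83)/(-47266 - 7300*11295) = 20397/(-47266 - 82453500) = 20397/(-82500766) = 20397*(-1/82500766) = -20397/82500766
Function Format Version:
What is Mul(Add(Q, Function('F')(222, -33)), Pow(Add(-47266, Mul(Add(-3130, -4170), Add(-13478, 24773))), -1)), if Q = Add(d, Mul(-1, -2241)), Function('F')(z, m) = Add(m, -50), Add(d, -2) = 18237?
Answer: Rational(-20397, 82500766) ≈ -0.00024723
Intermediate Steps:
d = 18239 (d = Add(2, 18237) = 18239)
Function('F')(z, m) = Add(-50, m)
Q = 20480 (Q = Add(18239, Mul(-1, -2241)) = Add(18239, 2241) = 20480)
Mul(Add(Q, Function('F')(222, -33)), Pow(Add(-47266, Mul(Add(-3130, -4170), Add(-13478, 24773))), -1)) = Mul(Add(20480, Add(-50, -33)), Pow(Add(-47266, Mul(Add(-3130, -4170), Add(-13478, 24773))), -1)) = Mul(Add(20480, -83), Pow(Add(-47266, Mul(-7300, 11295)), -1)) = Mul(20397, Pow(Add(-47266, -82453500), -1)) = Mul(20397, Pow(-82500766, -1)) = Mul(20397, Rational(-1, 82500766)) = Rational(-20397, 82500766)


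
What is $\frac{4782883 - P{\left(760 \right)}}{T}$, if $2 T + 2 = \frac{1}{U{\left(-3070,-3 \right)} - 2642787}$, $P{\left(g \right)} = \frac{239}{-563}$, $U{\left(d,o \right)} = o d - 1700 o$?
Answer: $- \frac{14155733158461072}{2959665665} \approx -4.7829 \cdot 10^{6}$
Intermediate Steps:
$U{\left(d,o \right)} = - 1700 o + d o$ ($U{\left(d,o \right)} = d o - 1700 o = - 1700 o + d o$)
$P{\left(g \right)} = - \frac{239}{563}$ ($P{\left(g \right)} = 239 \left(- \frac{1}{563}\right) = - \frac{239}{563}$)
$T = - \frac{5256955}{5256954}$ ($T = -1 + \frac{1}{2 \left(- 3 \left(-1700 - 3070\right) - 2642787\right)} = -1 + \frac{1}{2 \left(\left(-3\right) \left(-4770\right) - 2642787\right)} = -1 + \frac{1}{2 \left(14310 - 2642787\right)} = -1 + \frac{1}{2 \left(-2628477\right)} = -1 + \frac{1}{2} \left(- \frac{1}{2628477}\right) = -1 - \frac{1}{5256954} = - \frac{5256955}{5256954} \approx -1.0$)
$\frac{4782883 - P{\left(760 \right)}}{T} = \frac{4782883 - - \frac{239}{563}}{- \frac{5256955}{5256954}} = \left(4782883 + \frac{239}{563}\right) \left(- \frac{5256954}{5256955}\right) = \frac{2692763368}{563} \left(- \frac{5256954}{5256955}\right) = - \frac{14155733158461072}{2959665665}$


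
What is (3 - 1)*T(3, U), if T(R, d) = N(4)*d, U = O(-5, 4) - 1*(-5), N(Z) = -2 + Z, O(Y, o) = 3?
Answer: 32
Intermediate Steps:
U = 8 (U = 3 - 1*(-5) = 3 + 5 = 8)
T(R, d) = 2*d (T(R, d) = (-2 + 4)*d = 2*d)
(3 - 1)*T(3, U) = (3 - 1)*(2*8) = 2*16 = 32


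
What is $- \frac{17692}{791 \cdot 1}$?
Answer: $- \frac{17692}{791} \approx -22.367$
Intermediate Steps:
$- \frac{17692}{791 \cdot 1} = - \frac{17692}{791}$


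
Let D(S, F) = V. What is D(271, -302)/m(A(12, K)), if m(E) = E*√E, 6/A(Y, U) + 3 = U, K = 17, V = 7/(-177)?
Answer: -49*√21/1593 ≈ -0.14096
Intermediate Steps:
V = -7/177 (V = 7*(-1/177) = -7/177 ≈ -0.039548)
D(S, F) = -7/177
A(Y, U) = 6/(-3 + U)
m(E) = E^(3/2)
D(271, -302)/m(A(12, K)) = -7*√6*(-3 + 17)^(3/2)/36/177 = -7*7*√21/9/177 = -49*√21/1593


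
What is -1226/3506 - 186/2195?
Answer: -1671593/3847835 ≈ -0.43442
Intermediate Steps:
-1226/3506 - 186/2195 = -1226*1/3506 - 186*1/2195 = -613/1753 - 186/2195 = -1671593/3847835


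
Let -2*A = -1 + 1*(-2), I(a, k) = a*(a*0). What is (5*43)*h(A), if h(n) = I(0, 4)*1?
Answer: 0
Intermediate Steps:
I(a, k) = 0 (I(a, k) = a*0 = 0)
A = 3/2 (A = -(-1 + 1*(-2))/2 = -(-1 - 2)/2 = -½*(-3) = 3/2 ≈ 1.5000)
h(n) = 0 (h(n) = 0*1 = 0)
(5*43)*h(A) = (5*43)*0 = 215*0 = 0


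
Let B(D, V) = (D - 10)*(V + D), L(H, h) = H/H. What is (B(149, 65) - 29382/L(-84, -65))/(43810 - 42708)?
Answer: 182/551 ≈ 0.33031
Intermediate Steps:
L(H, h) = 1
B(D, V) = (-10 + D)*(D + V)
(B(149, 65) - 29382/L(-84, -65))/(43810 - 42708) = ((149**2 - 10*149 - 10*65 + 149*65) - 29382/1)/(43810 - 42708) = ((22201 - 1490 - 650 + 9685) - 29382*1)/1102 = (29746 - 29382)*(1/1102) = 364*(1/1102) = 182/551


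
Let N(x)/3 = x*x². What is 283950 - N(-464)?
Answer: 299975982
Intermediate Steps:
N(x) = 3*x³ (N(x) = 3*(x*x²) = 3*x³)
283950 - N(-464) = 283950 - 3*(-464)³ = 283950 - 3*(-99897344) = 283950 - 1*(-299692032) = 283950 + 299692032 = 299975982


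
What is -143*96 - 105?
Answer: -13833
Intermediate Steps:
-143*96 - 105 = -13728 - 105 = -13833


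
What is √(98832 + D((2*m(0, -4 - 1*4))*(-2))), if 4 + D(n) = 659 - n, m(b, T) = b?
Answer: √99487 ≈ 315.42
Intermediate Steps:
D(n) = 655 - n (D(n) = -4 + (659 - n) = 655 - n)
√(98832 + D((2*m(0, -4 - 1*4))*(-2))) = √(98832 + (655 - 2*0*(-2))) = √(98832 + (655 - 0*(-2))) = √(98832 + (655 - 1*0)) = √(98832 + (655 + 0)) = √(98832 + 655) = √99487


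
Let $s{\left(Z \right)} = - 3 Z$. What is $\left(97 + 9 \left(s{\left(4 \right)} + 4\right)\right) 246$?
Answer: $6150$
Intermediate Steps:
$\left(97 + 9 \left(s{\left(4 \right)} + 4\right)\right) 246 = \left(97 + 9 \left(\left(-3\right) 4 + 4\right)\right) 246 = \left(97 + 9 \left(-12 + 4\right)\right) 246 = \left(97 + 9 \left(-8\right)\right) 246 = \left(97 - 72\right) 246 = 25 \cdot 246 = 6150$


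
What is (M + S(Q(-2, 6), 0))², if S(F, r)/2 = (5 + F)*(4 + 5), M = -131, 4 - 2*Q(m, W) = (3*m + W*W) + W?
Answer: 108241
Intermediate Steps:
Q(m, W) = 2 - 3*m/2 - W/2 - W²/2 (Q(m, W) = 2 - ((3*m + W*W) + W)/2 = 2 - ((3*m + W²) + W)/2 = 2 - ((W² + 3*m) + W)/2 = 2 - (W + W² + 3*m)/2 = 2 + (-3*m/2 - W/2 - W²/2) = 2 - 3*m/2 - W/2 - W²/2)
S(F, r) = 90 + 18*F (S(F, r) = 2*((5 + F)*(4 + 5)) = 2*((5 + F)*9) = 2*(45 + 9*F) = 90 + 18*F)
(M + S(Q(-2, 6), 0))² = (-131 + (90 + 18*(2 - 3/2*(-2) - ½*6 - ½*6²)))² = (-131 + (90 + 18*(2 + 3 - 3 - ½*36)))² = (-131 + (90 + 18*(2 + 3 - 3 - 18)))² = (-131 + (90 + 18*(-16)))² = (-131 + (90 - 288))² = (-131 - 198)² = (-329)² = 108241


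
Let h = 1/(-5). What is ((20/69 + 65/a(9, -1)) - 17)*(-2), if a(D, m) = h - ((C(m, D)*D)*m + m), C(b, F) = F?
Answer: 898304/28221 ≈ 31.831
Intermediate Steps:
h = -⅕ (h = 1*(-⅕) = -⅕ ≈ -0.20000)
a(D, m) = -⅕ - m - m*D² (a(D, m) = -⅕ - ((D*D)*m + m) = -⅕ - (D²*m + m) = -⅕ - (m*D² + m) = -⅕ - (m + m*D²) = -⅕ + (-m - m*D²) = -⅕ - m - m*D²)
((20/69 + 65/a(9, -1)) - 17)*(-2) = ((20/69 + 65/(-⅕ - 1*(-1) - 1*(-1)*9²)) - 17)*(-2) = ((20*(1/69) + 65/(-⅕ + 1 - 1*(-1)*81)) - 17)*(-2) = ((20/69 + 65/(-⅕ + 1 + 81)) - 17)*(-2) = ((20/69 + 65/(409/5)) - 17)*(-2) = ((20/69 + 65*(5/409)) - 17)*(-2) = ((20/69 + 325/409) - 17)*(-2) = (30605/28221 - 17)*(-2) = -449152/28221*(-2) = 898304/28221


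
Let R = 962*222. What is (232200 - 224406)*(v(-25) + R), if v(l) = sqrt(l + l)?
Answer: 1664517816 + 38970*I*sqrt(2) ≈ 1.6645e+9 + 55112.0*I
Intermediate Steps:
v(l) = sqrt(2)*sqrt(l) (v(l) = sqrt(2*l) = sqrt(2)*sqrt(l))
R = 213564
(232200 - 224406)*(v(-25) + R) = (232200 - 224406)*(sqrt(2)*sqrt(-25) + 213564) = 7794*(sqrt(2)*(5*I) + 213564) = 7794*(5*I*sqrt(2) + 213564) = 7794*(213564 + 5*I*sqrt(2)) = 1664517816 + 38970*I*sqrt(2)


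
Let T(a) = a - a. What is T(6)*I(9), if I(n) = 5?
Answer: 0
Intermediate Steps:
T(a) = 0
T(6)*I(9) = 0*5 = 0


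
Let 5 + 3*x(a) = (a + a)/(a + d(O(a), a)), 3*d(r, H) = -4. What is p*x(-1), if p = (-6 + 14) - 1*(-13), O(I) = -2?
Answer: -29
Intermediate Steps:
d(r, H) = -4/3 (d(r, H) = (⅓)*(-4) = -4/3)
p = 21 (p = 8 + 13 = 21)
x(a) = -5/3 + 2*a/(3*(-4/3 + a)) (x(a) = -5/3 + ((a + a)/(a - 4/3))/3 = -5/3 + ((2*a)/(-4/3 + a))/3 = -5/3 + (2*a/(-4/3 + a))/3 = -5/3 + 2*a/(3*(-4/3 + a)))
p*x(-1) = 21*((20 - 9*(-1))/(3*(-4 + 3*(-1)))) = 21*((20 + 9)/(3*(-4 - 3))) = 21*((⅓)*29/(-7)) = 21*((⅓)*(-⅐)*29) = 21*(-29/21) = -29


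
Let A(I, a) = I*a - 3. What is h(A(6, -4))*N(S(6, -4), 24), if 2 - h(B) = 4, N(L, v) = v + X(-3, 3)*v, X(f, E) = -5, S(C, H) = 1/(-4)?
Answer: 192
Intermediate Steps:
S(C, H) = -¼
N(L, v) = -4*v (N(L, v) = v - 5*v = -4*v)
A(I, a) = -3 + I*a
h(B) = -2 (h(B) = 2 - 1*4 = 2 - 4 = -2)
h(A(6, -4))*N(S(6, -4), 24) = -(-8)*24 = -2*(-96) = 192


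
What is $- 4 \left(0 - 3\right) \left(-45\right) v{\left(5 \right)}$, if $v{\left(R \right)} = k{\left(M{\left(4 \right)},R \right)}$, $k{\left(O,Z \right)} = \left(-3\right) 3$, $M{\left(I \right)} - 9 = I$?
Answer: $4860$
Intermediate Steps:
$M{\left(I \right)} = 9 + I$
$k{\left(O,Z \right)} = -9$
$v{\left(R \right)} = -9$
$- 4 \left(0 - 3\right) \left(-45\right) v{\left(5 \right)} = - 4 \left(0 - 3\right) \left(-45\right) \left(-9\right) = \left(-4\right) \left(-3\right) \left(-45\right) \left(-9\right) = 12 \left(-45\right) \left(-9\right) = \left(-540\right) \left(-9\right) = 4860$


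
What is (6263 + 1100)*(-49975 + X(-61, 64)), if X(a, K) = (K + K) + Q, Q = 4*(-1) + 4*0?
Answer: -367052913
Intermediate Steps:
Q = -4 (Q = -4 + 0 = -4)
X(a, K) = -4 + 2*K (X(a, K) = (K + K) - 4 = 2*K - 4 = -4 + 2*K)
(6263 + 1100)*(-49975 + X(-61, 64)) = (6263 + 1100)*(-49975 + (-4 + 2*64)) = 7363*(-49975 + (-4 + 128)) = 7363*(-49975 + 124) = 7363*(-49851) = -367052913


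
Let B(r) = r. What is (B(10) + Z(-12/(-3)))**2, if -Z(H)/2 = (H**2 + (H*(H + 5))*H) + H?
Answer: 101124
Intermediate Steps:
Z(H) = -2*H - 2*H**2 - 2*H**2*(5 + H) (Z(H) = -2*((H**2 + (H*(H + 5))*H) + H) = -2*((H**2 + (H*(5 + H))*H) + H) = -2*((H**2 + H**2*(5 + H)) + H) = -2*(H + H**2 + H**2*(5 + H)) = -2*H - 2*H**2 - 2*H**2*(5 + H))
(B(10) + Z(-12/(-3)))**2 = (10 - 2*(-12/(-3))*(1 + (-12/(-3))**2 + 6*(-12/(-3))))**2 = (10 - 2*(-12*(-1/3))*(1 + (-12*(-1/3))**2 + 6*(-12*(-1/3))))**2 = (10 - 2*4*(1 + 4**2 + 6*4))**2 = (10 - 2*4*(1 + 16 + 24))**2 = (10 - 2*4*41)**2 = (10 - 328)**2 = (-318)**2 = 101124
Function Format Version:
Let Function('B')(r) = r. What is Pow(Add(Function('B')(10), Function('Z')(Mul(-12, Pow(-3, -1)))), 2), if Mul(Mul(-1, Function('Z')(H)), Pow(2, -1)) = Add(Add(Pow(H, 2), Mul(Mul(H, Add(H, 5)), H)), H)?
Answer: 101124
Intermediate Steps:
Function('Z')(H) = Add(Mul(-2, H), Mul(-2, Pow(H, 2)), Mul(-2, Pow(H, 2), Add(5, H))) (Function('Z')(H) = Mul(-2, Add(Add(Pow(H, 2), Mul(Mul(H, Add(H, 5)), H)), H)) = Mul(-2, Add(Add(Pow(H, 2), Mul(Mul(H, Add(5, H)), H)), H)) = Mul(-2, Add(Add(Pow(H, 2), Mul(Pow(H, 2), Add(5, H))), H)) = Mul(-2, Add(H, Pow(H, 2), Mul(Pow(H, 2), Add(5, H)))) = Add(Mul(-2, H), Mul(-2, Pow(H, 2)), Mul(-2, Pow(H, 2), Add(5, H))))
Pow(Add(Function('B')(10), Function('Z')(Mul(-12, Pow(-3, -1)))), 2) = Pow(Add(10, Mul(-2, Mul(-12, Pow(-3, -1)), Add(1, Pow(Mul(-12, Pow(-3, -1)), 2), Mul(6, Mul(-12, Pow(-3, -1)))))), 2) = Pow(Add(10, Mul(-2, Mul(-12, Rational(-1, 3)), Add(1, Pow(Mul(-12, Rational(-1, 3)), 2), Mul(6, Mul(-12, Rational(-1, 3)))))), 2) = Pow(Add(10, Mul(-2, 4, Add(1, Pow(4, 2), Mul(6, 4)))), 2) = Pow(Add(10, Mul(-2, 4, Add(1, 16, 24))), 2) = Pow(Add(10, Mul(-2, 4, 41)), 2) = Pow(Add(10, -328), 2) = Pow(-318, 2) = 101124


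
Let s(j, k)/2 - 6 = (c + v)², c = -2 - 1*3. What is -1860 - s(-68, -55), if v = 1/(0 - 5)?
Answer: -48152/25 ≈ -1926.1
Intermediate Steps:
c = -5 (c = -2 - 3 = -5)
v = -⅕ (v = 1/(-5) = -⅕ ≈ -0.20000)
s(j, k) = 1652/25 (s(j, k) = 12 + 2*(-5 - ⅕)² = 12 + 2*(-26/5)² = 12 + 2*(676/25) = 12 + 1352/25 = 1652/25)
-1860 - s(-68, -55) = -1860 - 1*1652/25 = -1860 - 1652/25 = -48152/25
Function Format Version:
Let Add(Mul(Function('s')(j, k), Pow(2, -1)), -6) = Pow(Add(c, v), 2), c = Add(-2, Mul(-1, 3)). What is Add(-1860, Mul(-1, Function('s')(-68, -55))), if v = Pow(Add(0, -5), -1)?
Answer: Rational(-48152, 25) ≈ -1926.1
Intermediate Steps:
c = -5 (c = Add(-2, -3) = -5)
v = Rational(-1, 5) (v = Pow(-5, -1) = Rational(-1, 5) ≈ -0.20000)
Function('s')(j, k) = Rational(1652, 25) (Function('s')(j, k) = Add(12, Mul(2, Pow(Add(-5, Rational(-1, 5)), 2))) = Add(12, Mul(2, Pow(Rational(-26, 5), 2))) = Add(12, Mul(2, Rational(676, 25))) = Add(12, Rational(1352, 25)) = Rational(1652, 25))
Add(-1860, Mul(-1, Function('s')(-68, -55))) = Add(-1860, Mul(-1, Rational(1652, 25))) = Add(-1860, Rational(-1652, 25)) = Rational(-48152, 25)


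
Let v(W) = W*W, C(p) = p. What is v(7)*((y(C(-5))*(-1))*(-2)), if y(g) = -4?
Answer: -392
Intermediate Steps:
v(W) = W**2
v(7)*((y(C(-5))*(-1))*(-2)) = 7**2*(-4*(-1)*(-2)) = 49*(4*(-2)) = 49*(-8) = -392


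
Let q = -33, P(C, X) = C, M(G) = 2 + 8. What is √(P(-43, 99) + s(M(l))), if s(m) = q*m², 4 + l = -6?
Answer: I*√3343 ≈ 57.819*I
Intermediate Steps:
l = -10 (l = -4 - 6 = -10)
M(G) = 10
s(m) = -33*m²
√(P(-43, 99) + s(M(l))) = √(-43 - 33*10²) = √(-43 - 33*100) = √(-43 - 3300) = √(-3343) = I*√3343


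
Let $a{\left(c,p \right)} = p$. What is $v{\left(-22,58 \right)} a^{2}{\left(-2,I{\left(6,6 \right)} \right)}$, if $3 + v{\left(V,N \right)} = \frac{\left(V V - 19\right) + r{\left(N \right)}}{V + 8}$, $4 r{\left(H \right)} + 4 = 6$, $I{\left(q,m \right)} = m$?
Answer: $-1305$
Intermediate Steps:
$r{\left(H \right)} = \frac{1}{2}$ ($r{\left(H \right)} = -1 + \frac{1}{4} \cdot 6 = -1 + \frac{3}{2} = \frac{1}{2}$)
$v{\left(V,N \right)} = -3 + \frac{- \frac{37}{2} + V^{2}}{8 + V}$ ($v{\left(V,N \right)} = -3 + \frac{\left(V V - 19\right) + \frac{1}{2}}{V + 8} = -3 + \frac{\left(V^{2} - 19\right) + \frac{1}{2}}{8 + V} = -3 + \frac{\left(-19 + V^{2}\right) + \frac{1}{2}}{8 + V} = -3 + \frac{- \frac{37}{2} + V^{2}}{8 + V}$)
$v{\left(-22,58 \right)} a^{2}{\left(-2,I{\left(6,6 \right)} \right)} = \frac{- \frac{85}{2} + \left(-22\right)^{2} - -66}{8 - 22} \cdot 6^{2} = \frac{- \frac{85}{2} + 484 + 66}{-14} \cdot 36 = \left(- \frac{1}{14}\right) \frac{1015}{2} \cdot 36 = \left(- \frac{145}{4}\right) 36 = -1305$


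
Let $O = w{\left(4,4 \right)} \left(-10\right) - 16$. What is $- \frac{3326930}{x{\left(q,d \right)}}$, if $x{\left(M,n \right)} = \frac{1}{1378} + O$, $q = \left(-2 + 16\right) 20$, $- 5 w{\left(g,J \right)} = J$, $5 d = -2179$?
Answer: $\frac{4584509540}{11023} \approx 4.159 \cdot 10^{5}$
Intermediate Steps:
$d = - \frac{2179}{5}$ ($d = \frac{1}{5} \left(-2179\right) = - \frac{2179}{5} \approx -435.8$)
$w{\left(g,J \right)} = - \frac{J}{5}$
$q = 280$ ($q = 14 \cdot 20 = 280$)
$O = -8$ ($O = \left(- \frac{1}{5}\right) 4 \left(-10\right) - 16 = \left(- \frac{4}{5}\right) \left(-10\right) - 16 = 8 - 16 = -8$)
$x{\left(M,n \right)} = - \frac{11023}{1378}$ ($x{\left(M,n \right)} = \frac{1}{1378} - 8 = - \frac{11023}{1378}$)
$- \frac{3326930}{x{\left(q,d \right)}} = - \frac{3326930}{- \frac{11023}{1378}} = \left(-3326930\right) \left(- \frac{1378}{11023}\right) = \frac{4584509540}{11023}$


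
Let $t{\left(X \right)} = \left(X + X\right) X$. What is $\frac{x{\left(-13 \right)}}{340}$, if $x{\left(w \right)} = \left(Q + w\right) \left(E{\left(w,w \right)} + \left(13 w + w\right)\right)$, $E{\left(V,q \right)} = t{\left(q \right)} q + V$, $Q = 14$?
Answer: $- \frac{4589}{340} \approx -13.497$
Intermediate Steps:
$t{\left(X \right)} = 2 X^{2}$ ($t{\left(X \right)} = 2 X X = 2 X^{2}$)
$E{\left(V,q \right)} = V + 2 q^{3}$ ($E{\left(V,q \right)} = 2 q^{2} q + V = 2 q^{3} + V = V + 2 q^{3}$)
$x{\left(w \right)} = \left(14 + w\right) \left(2 w^{3} + 15 w\right)$ ($x{\left(w \right)} = \left(14 + w\right) \left(\left(w + 2 w^{3}\right) + \left(13 w + w\right)\right) = \left(14 + w\right) \left(\left(w + 2 w^{3}\right) + 14 w\right) = \left(14 + w\right) \left(2 w^{3} + 15 w\right)$)
$\frac{x{\left(-13 \right)}}{340} = \frac{\left(-13\right) \left(210 + 2 \left(-13\right)^{3} + 15 \left(-13\right) + 28 \left(-13\right)^{2}\right)}{340} = - 13 \left(210 + 2 \left(-2197\right) - 195 + 28 \cdot 169\right) \frac{1}{340} = - 13 \left(210 - 4394 - 195 + 4732\right) \frac{1}{340} = \left(-13\right) 353 \cdot \frac{1}{340} = \left(-4589\right) \frac{1}{340} = - \frac{4589}{340}$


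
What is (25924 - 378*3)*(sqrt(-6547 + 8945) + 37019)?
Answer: 917701010 + 24790*sqrt(2398) ≈ 9.1892e+8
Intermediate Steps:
(25924 - 378*3)*(sqrt(-6547 + 8945) + 37019) = (25924 - 18*63)*(sqrt(2398) + 37019) = (25924 - 1134)*(37019 + sqrt(2398)) = 24790*(37019 + sqrt(2398)) = 917701010 + 24790*sqrt(2398)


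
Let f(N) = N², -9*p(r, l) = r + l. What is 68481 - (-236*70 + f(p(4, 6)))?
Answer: 6884981/81 ≈ 85000.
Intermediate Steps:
p(r, l) = -l/9 - r/9 (p(r, l) = -(r + l)/9 = -(l + r)/9 = -l/9 - r/9)
68481 - (-236*70 + f(p(4, 6))) = 68481 - (-236*70 + (-⅑*6 - ⅑*4)²) = 68481 - (-16520 + (-⅔ - 4/9)²) = 68481 - (-16520 + (-10/9)²) = 68481 - (-16520 + 100/81) = 68481 - 1*(-1338020/81) = 68481 + 1338020/81 = 6884981/81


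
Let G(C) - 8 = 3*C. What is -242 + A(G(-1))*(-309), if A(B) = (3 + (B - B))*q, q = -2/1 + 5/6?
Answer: 1679/2 ≈ 839.50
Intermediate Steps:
G(C) = 8 + 3*C
q = -7/6 (q = -2*1 + 5*(1/6) = -2 + 5/6 = -7/6 ≈ -1.1667)
A(B) = -7/2 (A(B) = (3 + (B - B))*(-7/6) = (3 + 0)*(-7/6) = 3*(-7/6) = -7/2)
-242 + A(G(-1))*(-309) = -242 - 7/2*(-309) = -242 + 2163/2 = 1679/2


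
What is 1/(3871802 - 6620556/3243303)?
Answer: 1081101/4185806807150 ≈ 2.5828e-7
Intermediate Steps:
1/(3871802 - 6620556/3243303) = 1/(3871802 - 6620556*1/3243303) = 1/(3871802 - 2206852/1081101) = 1/(4185806807150/1081101) = 1081101/4185806807150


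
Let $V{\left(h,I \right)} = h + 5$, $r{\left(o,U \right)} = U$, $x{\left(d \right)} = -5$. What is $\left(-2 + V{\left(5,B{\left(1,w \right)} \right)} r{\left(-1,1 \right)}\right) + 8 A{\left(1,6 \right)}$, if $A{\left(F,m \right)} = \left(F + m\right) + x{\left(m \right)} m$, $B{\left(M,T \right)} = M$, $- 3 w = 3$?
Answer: $-176$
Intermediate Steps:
$w = -1$ ($w = \left(- \frac{1}{3}\right) 3 = -1$)
$V{\left(h,I \right)} = 5 + h$
$A{\left(F,m \right)} = F - 4 m$ ($A{\left(F,m \right)} = \left(F + m\right) - 5 m = F - 4 m$)
$\left(-2 + V{\left(5,B{\left(1,w \right)} \right)} r{\left(-1,1 \right)}\right) + 8 A{\left(1,6 \right)} = \left(-2 + \left(5 + 5\right) 1\right) + 8 \left(1 - 24\right) = \left(-2 + 10 \cdot 1\right) + 8 \left(1 - 24\right) = \left(-2 + 10\right) + 8 \left(-23\right) = 8 - 184 = -176$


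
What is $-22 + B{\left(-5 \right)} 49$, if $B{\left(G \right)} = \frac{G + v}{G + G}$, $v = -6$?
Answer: $\frac{319}{10} \approx 31.9$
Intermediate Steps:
$B{\left(G \right)} = \frac{-6 + G}{2 G}$ ($B{\left(G \right)} = \frac{G - 6}{G + G} = \frac{-6 + G}{2 G}$)
$-22 + B{\left(-5 \right)} 49 = -22 + \frac{-6 - 5}{2 \left(-5\right)} 49 = -22 + \frac{1}{2} \left(- \frac{1}{5}\right) \left(-11\right) 49 = -22 + \frac{11}{10} \cdot 49 = -22 + \frac{539}{10} = \frac{319}{10}$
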